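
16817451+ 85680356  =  102497807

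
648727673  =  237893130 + 410834543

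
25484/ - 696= - 6371/174 = -  36.61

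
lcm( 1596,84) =1596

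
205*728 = 149240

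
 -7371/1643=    - 7371/1643 = - 4.49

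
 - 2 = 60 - 62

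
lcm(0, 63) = 0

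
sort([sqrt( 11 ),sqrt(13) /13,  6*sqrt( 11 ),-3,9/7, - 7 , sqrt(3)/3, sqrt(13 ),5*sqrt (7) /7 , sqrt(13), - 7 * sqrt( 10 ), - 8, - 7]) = [ - 7*sqrt( 10), - 8, - 7, - 7,-3,sqrt(13) /13,  sqrt (3 )/3,  9/7 , 5*sqrt( 7)/7,  sqrt( 11), sqrt (13 ), sqrt( 13 ),  6*sqrt(11 ) ] 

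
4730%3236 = 1494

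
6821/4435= 6821/4435 = 1.54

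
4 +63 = 67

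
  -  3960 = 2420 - 6380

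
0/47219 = 0 = 0.00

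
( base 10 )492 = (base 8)754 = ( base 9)606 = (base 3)200020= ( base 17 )1bg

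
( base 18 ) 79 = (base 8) 207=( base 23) 5k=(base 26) 55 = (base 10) 135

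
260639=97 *2687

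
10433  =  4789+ 5644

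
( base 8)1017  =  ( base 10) 527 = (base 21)142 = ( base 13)317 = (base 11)43A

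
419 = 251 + 168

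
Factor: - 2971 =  - 2971^1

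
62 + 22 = 84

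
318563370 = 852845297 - 534281927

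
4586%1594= 1398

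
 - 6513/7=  - 931 +4/7 = - 930.43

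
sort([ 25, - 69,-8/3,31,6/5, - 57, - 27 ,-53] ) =[ - 69, - 57, - 53, - 27, - 8/3,  6/5,25, 31 ] 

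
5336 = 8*667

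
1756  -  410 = 1346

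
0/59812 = 0 =0.00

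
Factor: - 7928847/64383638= - 2^(-1 ) * 3^5 * 11^( - 1)*67^1 *271^(-1 )*487^1*10799^(-1 ) 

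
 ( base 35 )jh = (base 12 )48A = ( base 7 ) 1663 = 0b1010101010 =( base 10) 682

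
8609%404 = 125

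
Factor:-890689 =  - 613^1*1453^1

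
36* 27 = 972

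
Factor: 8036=2^2*7^2*41^1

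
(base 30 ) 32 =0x5c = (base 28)38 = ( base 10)92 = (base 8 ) 134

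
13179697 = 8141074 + 5038623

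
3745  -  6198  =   - 2453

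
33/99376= 33/99376 = 0.00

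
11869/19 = 624 + 13/19  =  624.68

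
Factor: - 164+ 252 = 2^3 * 11^1 = 88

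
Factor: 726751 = 726751^1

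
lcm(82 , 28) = 1148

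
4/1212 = 1/303 = 0.00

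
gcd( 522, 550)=2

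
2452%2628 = 2452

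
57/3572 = 3/188 = 0.02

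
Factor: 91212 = 2^2*3^1*11^1 * 691^1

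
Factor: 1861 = 1861^1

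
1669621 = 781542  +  888079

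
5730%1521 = 1167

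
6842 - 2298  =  4544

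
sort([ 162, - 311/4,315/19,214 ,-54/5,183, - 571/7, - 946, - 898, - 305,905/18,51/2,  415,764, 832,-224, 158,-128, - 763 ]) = [ - 946, - 898,-763, - 305,  -  224, - 128,-571/7,-311/4,-54/5,  315/19,  51/2,905/18,158,162,183,214,  415,764,  832 ] 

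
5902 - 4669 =1233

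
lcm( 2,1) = 2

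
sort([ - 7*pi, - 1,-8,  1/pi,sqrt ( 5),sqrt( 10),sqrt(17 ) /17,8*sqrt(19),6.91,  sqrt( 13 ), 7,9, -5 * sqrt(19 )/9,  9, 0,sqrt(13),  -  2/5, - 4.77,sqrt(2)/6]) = [ - 7*pi,-8,- 4.77, -5*sqrt(19)/9,-1 ,-2/5,0,sqrt(2 ) /6,sqrt(17 ) /17,  1/pi, sqrt( 5),  sqrt(10),sqrt ( 13 ),sqrt(13),6.91,  7,9,  9,8*sqrt(19)]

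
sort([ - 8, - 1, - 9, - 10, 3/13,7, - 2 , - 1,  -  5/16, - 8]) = [ - 10,- 9 , - 8,  -  8, - 2, - 1, - 1, - 5/16,  3/13, 7]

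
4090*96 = 392640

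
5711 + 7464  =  13175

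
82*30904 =2534128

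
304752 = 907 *336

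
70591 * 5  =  352955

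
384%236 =148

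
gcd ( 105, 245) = 35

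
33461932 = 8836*3787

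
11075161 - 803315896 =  - 792240735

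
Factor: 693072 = 2^4*3^2*4813^1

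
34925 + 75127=110052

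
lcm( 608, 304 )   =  608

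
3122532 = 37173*84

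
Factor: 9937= 19^1 * 523^1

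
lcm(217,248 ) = 1736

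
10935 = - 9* ( - 1215) 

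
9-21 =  - 12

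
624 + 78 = 702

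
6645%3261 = 123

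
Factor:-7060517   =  -23^1*373^1*823^1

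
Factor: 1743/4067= 3^1 *7^( - 1) =3/7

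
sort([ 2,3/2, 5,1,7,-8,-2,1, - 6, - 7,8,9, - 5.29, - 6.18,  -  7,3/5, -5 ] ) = [ - 8, - 7, - 7, - 6.18, - 6, - 5.29, - 5, - 2,3/5, 1, 1,3/2, 2,5 , 7, 8, 9]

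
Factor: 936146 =2^1*23^1 * 47^1*433^1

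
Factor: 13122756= 2^2*3^3 * 121507^1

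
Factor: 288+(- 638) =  - 350 = - 2^1*5^2*7^1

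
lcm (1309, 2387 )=40579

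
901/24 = 37  +  13/24=37.54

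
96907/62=1563+1/62 = 1563.02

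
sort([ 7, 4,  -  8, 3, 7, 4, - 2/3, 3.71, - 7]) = [ - 8,-7, - 2/3,3 , 3.71, 4 , 4, 7, 7]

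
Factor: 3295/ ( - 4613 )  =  -5^1*7^(-1) = - 5/7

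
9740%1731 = 1085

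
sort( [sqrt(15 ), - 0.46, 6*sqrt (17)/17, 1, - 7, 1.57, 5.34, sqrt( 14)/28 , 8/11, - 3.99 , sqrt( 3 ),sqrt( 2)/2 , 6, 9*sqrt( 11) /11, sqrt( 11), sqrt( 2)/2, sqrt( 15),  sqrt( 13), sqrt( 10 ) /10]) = [  -  7,-3.99, - 0.46,sqrt(14)/28, sqrt ( 10 ) /10,sqrt ( 2 )/2, sqrt(2) /2,  8/11,1, 6*sqrt( 17 ) /17, 1.57,sqrt( 3 ), 9*sqrt(11) /11, sqrt(11), sqrt(13), sqrt(15), sqrt( 15), 5.34, 6]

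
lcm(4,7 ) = 28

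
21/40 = 21/40 =0.53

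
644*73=47012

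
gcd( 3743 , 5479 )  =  1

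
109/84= 109/84= 1.30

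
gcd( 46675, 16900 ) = 25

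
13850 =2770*5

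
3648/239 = 3648/239 = 15.26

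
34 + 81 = 115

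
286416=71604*4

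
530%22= 2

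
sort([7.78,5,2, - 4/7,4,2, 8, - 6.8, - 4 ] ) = [ -6.8, - 4, - 4/7,2,2, 4,5,7.78,8 ] 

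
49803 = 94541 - 44738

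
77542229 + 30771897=108314126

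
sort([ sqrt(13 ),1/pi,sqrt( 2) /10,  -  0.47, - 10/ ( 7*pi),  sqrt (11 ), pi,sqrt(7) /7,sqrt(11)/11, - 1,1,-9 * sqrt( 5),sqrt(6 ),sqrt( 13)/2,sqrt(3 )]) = [ - 9*sqrt(5), - 1, - 0.47,-10/(7*pi),sqrt( 2 ) /10, sqrt( 11) /11,1/pi,sqrt (7)/7, 1,  sqrt(3),sqrt ( 13)/2,sqrt (6) , pi,sqrt(11 ),sqrt(13) ] 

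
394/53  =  7 + 23/53 = 7.43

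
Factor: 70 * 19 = 1330 = 2^1*5^1*7^1*19^1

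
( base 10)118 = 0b1110110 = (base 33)3J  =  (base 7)226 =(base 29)42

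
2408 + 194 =2602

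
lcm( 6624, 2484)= 19872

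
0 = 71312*0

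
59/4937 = 59/4937  =  0.01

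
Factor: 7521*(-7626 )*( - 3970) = 227699929620=2^2*3^2 * 5^1*23^1*31^1 * 41^1 * 109^1*397^1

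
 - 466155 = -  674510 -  - 208355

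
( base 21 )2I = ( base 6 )140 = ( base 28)24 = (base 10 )60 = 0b111100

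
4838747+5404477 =10243224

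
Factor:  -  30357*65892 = -2000283444 = - 2^2*  3^3*17^2*19^1*3373^1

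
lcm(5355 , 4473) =380205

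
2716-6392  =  -3676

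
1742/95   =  18 + 32/95 = 18.34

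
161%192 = 161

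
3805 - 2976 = 829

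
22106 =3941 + 18165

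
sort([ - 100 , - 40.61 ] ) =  [ -100, - 40.61]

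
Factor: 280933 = 280933^1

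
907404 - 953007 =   -  45603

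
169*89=15041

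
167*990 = 165330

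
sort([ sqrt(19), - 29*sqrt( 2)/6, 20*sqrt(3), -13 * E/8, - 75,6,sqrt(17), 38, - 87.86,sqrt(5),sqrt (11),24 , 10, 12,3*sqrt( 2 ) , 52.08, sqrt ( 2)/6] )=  [ - 87.86, - 75,-29*sqrt ( 2)/6,- 13* E/8,sqrt( 2 )/6, sqrt( 5 ),  sqrt(11 ) , sqrt( 17), 3*sqrt(2),sqrt(19), 6, 10, 12,24,20*sqrt( 3), 38, 52.08 ]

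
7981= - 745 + 8726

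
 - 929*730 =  - 678170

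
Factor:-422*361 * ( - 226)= 2^2*19^2*113^1*211^1 = 34429292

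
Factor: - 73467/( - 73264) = 2^( - 4)*3^4 * 19^(  -  1 )*241^(- 1 )*907^1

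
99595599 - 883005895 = - 783410296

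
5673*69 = 391437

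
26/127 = 26/127  =  0.20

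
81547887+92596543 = 174144430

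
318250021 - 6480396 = 311769625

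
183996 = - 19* (-9684)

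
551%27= 11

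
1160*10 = 11600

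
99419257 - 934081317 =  - 834662060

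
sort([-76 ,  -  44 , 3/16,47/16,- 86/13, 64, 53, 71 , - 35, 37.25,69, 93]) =[ - 76, - 44 ,-35, - 86/13, 3/16,  47/16,37.25,53, 64, 69, 71, 93 ]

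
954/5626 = 477/2813 = 0.17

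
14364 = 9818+4546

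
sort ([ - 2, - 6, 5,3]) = [ - 6, - 2,3, 5] 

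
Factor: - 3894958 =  - 2^1*23^1*84673^1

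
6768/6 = 1128 = 1128.00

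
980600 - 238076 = 742524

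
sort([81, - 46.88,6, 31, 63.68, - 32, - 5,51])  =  [ - 46.88, - 32,  -  5,6,31,51,63.68, 81]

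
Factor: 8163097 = 1163^1*7019^1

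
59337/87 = 19779/29 = 682.03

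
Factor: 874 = 2^1*19^1* 23^1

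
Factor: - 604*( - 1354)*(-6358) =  - 5199674128=- 2^4*11^1*17^2*151^1*677^1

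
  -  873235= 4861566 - 5734801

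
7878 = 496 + 7382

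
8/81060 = 2/20265 = 0.00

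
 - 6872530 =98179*( - 70) 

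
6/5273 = 6/5273 = 0.00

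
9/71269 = 9/71269 = 0.00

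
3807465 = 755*5043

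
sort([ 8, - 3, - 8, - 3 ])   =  [ - 8 , - 3, - 3 , 8 ] 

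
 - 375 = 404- 779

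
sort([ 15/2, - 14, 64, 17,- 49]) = [-49,-14, 15/2,17, 64 ]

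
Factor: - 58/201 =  - 2^1*3^ ( - 1 )* 29^1 * 67^ ( - 1 )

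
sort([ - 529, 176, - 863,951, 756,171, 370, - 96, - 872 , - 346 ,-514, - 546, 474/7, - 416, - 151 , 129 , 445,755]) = [- 872, - 863,-546, - 529, - 514,-416, - 346, - 151, - 96,474/7, 129,171 , 176, 370 , 445,755,756,951 ]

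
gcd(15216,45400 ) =8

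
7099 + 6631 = 13730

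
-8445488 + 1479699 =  - 6965789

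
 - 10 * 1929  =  -19290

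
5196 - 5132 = 64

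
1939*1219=2363641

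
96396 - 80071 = 16325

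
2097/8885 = 2097/8885 = 0.24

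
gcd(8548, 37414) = 2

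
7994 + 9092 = 17086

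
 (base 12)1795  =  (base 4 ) 230201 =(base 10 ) 2849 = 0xb21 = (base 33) 2kb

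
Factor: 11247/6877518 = 2^( - 1)*23^1*163^1*331^( - 1 )*3463^(  -  1) = 3749/2292506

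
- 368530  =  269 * ( - 1370) 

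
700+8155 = 8855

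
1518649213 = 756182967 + 762466246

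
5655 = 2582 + 3073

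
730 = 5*146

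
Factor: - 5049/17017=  - 27/91 = - 3^3 * 7^(  -  1) * 13^(  -  1)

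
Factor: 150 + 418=2^3*71^1 = 568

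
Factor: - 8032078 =  -  2^1 * 4016039^1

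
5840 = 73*80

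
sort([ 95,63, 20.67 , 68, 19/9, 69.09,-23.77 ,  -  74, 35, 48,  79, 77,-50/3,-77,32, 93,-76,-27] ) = [-77,-76,-74, - 27,-23.77,-50/3,19/9, 20.67,32, 35,48,  63, 68, 69.09,  77,79, 93,95]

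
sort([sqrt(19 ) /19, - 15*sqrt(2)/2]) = [ - 15*sqrt(2)/2, sqrt (19) /19]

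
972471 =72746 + 899725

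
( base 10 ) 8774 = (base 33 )81t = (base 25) E0O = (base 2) 10001001000110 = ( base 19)155f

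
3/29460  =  1/9820 = 0.00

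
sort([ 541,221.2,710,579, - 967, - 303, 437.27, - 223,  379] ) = [  -  967,  -  303,  -  223,221.2, 379,437.27,541,  579,710]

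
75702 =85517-9815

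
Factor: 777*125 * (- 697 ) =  - 3^1*5^3*  7^1*17^1*37^1*41^1=-67696125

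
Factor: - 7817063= - 653^1*11971^1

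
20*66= 1320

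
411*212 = 87132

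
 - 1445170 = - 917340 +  - 527830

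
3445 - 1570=1875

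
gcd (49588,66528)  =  308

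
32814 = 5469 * 6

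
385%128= 1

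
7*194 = 1358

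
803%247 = 62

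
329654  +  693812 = 1023466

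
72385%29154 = 14077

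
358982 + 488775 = 847757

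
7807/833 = 7807/833  =  9.37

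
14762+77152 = 91914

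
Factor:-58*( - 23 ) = 2^1 * 23^1 *29^1 = 1334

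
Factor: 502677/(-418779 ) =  - 707/589 = - 7^1*19^ ( -1)*31^( - 1 ) * 101^1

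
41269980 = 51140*807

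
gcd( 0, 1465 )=1465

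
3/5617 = 3/5617 = 0.00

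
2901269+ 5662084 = 8563353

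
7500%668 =152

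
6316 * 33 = 208428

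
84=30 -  - 54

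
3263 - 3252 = 11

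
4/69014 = 2/34507 = 0.00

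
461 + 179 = 640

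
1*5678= 5678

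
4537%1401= 334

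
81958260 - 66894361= 15063899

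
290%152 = 138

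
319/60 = 319/60 = 5.32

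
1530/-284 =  - 765/142= -5.39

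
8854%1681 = 449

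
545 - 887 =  - 342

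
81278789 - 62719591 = 18559198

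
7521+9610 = 17131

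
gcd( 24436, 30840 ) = 4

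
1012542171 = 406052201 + 606489970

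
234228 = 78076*3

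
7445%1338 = 755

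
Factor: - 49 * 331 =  - 16219 = - 7^2*331^1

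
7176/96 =299/4=74.75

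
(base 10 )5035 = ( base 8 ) 11653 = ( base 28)6bn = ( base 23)9BL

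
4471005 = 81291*55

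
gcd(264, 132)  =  132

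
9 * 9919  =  89271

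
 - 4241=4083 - 8324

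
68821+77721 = 146542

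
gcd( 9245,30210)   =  5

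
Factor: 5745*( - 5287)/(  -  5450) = 2^ ( - 1) * 3^1* 5^( - 1)*17^1*109^(-1)*311^1*383^1=6074763/1090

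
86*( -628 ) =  - 54008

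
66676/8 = 8334 + 1/2=8334.50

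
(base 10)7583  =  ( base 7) 31052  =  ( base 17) 1941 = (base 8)16637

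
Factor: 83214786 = 2^1*3^1*13869131^1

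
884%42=2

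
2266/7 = 323 + 5/7  =  323.71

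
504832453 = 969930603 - 465098150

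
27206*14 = 380884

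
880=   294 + 586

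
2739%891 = 66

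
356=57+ 299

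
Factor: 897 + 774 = 3^1*557^1 = 1671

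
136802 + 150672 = 287474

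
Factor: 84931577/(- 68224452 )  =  -2^( - 2 )*3^(  -  1 )*19^1*4470083^1 * 5685371^( - 1)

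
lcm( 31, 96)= 2976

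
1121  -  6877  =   - 5756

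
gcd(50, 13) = 1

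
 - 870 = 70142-71012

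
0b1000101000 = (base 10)552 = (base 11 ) 462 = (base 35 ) fr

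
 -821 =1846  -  2667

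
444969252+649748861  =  1094718113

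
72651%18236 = 17943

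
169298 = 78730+90568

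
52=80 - 28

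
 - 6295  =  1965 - 8260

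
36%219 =36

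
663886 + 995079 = 1658965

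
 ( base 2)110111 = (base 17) 34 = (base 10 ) 55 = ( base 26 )23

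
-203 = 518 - 721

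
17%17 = 0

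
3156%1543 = 70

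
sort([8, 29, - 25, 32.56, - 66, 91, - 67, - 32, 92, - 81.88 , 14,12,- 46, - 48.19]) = [- 81.88,-67, - 66,-48.19, - 46, - 32, - 25,8,12,  14,  29, 32.56, 91,92]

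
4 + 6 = 10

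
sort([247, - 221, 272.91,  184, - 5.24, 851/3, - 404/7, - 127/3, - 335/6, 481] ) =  [ - 221, -404/7, - 335/6,-127/3, - 5.24 , 184,247,272.91, 851/3  ,  481]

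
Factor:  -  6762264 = -2^3*3^1 * 281761^1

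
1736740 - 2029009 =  - 292269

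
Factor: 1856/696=8/3 = 2^3*3^( - 1) 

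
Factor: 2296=2^3 * 7^1*41^1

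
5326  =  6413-1087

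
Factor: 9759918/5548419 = 2^1*3^ ( - 6 )*7^2*43^( - 1) * 59^(-1)*89^1*373^1=3253306/1849473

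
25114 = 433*58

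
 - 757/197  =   - 757/197 = - 3.84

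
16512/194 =85 + 11/97 = 85.11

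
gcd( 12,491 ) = 1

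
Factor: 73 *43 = 43^1 * 73^1  =  3139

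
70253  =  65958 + 4295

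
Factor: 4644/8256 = 9/16 = 2^(-4)*3^2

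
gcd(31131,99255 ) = 3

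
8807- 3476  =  5331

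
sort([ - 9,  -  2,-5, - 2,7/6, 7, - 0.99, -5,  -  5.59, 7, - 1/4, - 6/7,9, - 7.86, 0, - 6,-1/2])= [-9, - 7.86, - 6,-5.59, -5, - 5, - 2,  -  2 ,- 0.99 ,-6/7, - 1/2, - 1/4, 0,7/6, 7, 7,9 ] 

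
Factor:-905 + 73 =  - 832=- 2^6 * 13^1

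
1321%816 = 505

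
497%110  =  57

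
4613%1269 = 806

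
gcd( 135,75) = 15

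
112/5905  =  112/5905  =  0.02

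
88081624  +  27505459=115587083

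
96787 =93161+3626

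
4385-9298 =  - 4913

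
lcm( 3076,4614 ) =9228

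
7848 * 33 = 258984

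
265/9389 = 265/9389 = 0.03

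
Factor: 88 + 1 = 89 = 89^1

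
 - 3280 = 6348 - 9628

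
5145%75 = 45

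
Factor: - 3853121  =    -  23^1*233^1*719^1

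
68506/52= 1317 + 11/26 = 1317.42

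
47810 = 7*6830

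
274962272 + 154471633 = 429433905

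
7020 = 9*780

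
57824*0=0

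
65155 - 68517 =-3362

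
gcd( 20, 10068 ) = 4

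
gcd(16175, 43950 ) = 25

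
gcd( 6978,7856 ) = 2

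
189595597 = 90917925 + 98677672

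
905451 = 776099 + 129352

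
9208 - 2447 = 6761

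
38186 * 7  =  267302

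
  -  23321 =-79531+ 56210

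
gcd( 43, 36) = 1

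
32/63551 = 32/63551  =  0.00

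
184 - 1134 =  - 950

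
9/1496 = 9/1496 =0.01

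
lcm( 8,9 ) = 72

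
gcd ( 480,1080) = 120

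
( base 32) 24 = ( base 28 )2c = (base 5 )233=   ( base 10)68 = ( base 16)44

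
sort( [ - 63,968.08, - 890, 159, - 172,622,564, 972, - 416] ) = [ - 890, -416, - 172, - 63,159,564,622,968.08, 972]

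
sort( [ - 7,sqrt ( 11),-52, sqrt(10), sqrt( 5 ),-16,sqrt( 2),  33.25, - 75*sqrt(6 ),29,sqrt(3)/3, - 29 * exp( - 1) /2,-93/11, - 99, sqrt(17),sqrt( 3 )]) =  [- 75*sqrt(6), - 99, - 52, - 16, - 93/11,  -  7, - 29 * exp(-1) /2,sqrt(3)/3,sqrt( 2),sqrt(3),sqrt(5 ),sqrt ( 10),  sqrt( 11),sqrt(17 ),29,33.25 ]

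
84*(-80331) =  - 6747804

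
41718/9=4635  +  1/3 = 4635.33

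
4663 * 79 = 368377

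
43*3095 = 133085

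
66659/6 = 11109+5/6=11109.83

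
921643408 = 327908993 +593734415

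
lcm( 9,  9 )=9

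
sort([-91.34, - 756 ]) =[ - 756, - 91.34]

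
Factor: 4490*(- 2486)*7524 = -2^4*3^2*5^1*11^2*19^1*113^1*449^1 = - 83983941360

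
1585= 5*317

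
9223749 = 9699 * 951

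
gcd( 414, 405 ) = 9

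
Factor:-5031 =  - 3^2 * 13^1*43^1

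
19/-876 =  - 1 + 857/876 =- 0.02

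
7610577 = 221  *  34437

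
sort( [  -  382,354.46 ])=[ - 382,354.46]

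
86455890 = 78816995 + 7638895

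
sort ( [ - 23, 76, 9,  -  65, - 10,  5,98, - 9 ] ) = [ - 65,- 23, - 10, -9, 5, 9,76, 98 ] 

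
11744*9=105696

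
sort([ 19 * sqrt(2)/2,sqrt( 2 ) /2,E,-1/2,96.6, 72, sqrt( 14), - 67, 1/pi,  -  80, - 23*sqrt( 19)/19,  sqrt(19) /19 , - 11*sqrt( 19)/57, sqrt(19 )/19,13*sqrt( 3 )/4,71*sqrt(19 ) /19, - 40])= [-80, - 67, - 40, - 23*sqrt( 19 ) /19  ,-11*sqrt( 19)/57 , - 1/2,sqrt( 19 ) /19, sqrt( 19) /19, 1/pi, sqrt(2)/2, E , sqrt( 14), 13*sqrt( 3)/4 , 19 * sqrt(2 ) /2,  71 * sqrt( 19) /19, 72, 96.6 ]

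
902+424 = 1326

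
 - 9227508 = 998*( - 9246 ) 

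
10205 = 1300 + 8905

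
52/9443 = 52/9443 = 0.01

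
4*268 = 1072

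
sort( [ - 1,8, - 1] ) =[ - 1, - 1,8]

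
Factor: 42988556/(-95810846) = -21494278/47905423 = -2^1*13^1*29^2 * 829^(  -  1)*983^1*57787^( - 1 ) 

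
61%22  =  17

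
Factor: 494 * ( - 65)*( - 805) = 25848550 =2^1 * 5^2 * 7^1*13^2 * 19^1*23^1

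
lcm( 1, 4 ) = 4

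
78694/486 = 39347/243 = 161.92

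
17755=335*53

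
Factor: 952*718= 2^4*7^1*17^1*359^1 = 683536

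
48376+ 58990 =107366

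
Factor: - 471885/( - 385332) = 2^( - 2 ) * 5^1*193^1*197^ ( - 1)  =  965/788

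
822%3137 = 822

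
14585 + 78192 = 92777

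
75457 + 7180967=7256424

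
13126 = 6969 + 6157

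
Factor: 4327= 4327^1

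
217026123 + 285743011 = 502769134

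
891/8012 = 891/8012= 0.11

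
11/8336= 11/8336  =  0.00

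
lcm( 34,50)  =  850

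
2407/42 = 57 + 13/42 = 57.31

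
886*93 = 82398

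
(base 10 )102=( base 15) 6C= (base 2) 1100110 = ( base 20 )52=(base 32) 36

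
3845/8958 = 3845/8958 = 0.43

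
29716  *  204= 6062064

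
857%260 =77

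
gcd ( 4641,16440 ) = 3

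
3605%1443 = 719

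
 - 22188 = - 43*516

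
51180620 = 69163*740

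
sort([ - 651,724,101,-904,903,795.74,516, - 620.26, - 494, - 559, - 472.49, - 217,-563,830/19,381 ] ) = [ - 904, - 651, - 620.26,- 563, - 559, - 494, - 472.49, - 217,830/19,101,381,516,724,795.74, 903]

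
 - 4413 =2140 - 6553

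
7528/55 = 7528/55  =  136.87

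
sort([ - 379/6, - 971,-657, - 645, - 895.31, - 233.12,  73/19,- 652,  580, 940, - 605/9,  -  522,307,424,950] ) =[-971, - 895.31,  -  657, - 652, - 645, - 522, - 233.12, - 605/9, - 379/6, 73/19,307,  424 , 580  ,  940, 950 ] 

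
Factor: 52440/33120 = 19/12 = 2^( - 2)*3^( - 1)*19^1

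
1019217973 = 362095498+657122475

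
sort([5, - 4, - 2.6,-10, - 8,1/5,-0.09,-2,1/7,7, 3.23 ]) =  [  -  10,-8, - 4, - 2.6, - 2,-0.09  ,  1/7,1/5,  3.23,5, 7 ]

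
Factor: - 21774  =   - 2^1*3^1 *19^1*191^1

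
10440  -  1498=8942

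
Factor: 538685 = 5^1*7^1*15391^1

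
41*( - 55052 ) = - 2257132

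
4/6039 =4/6039 =0.00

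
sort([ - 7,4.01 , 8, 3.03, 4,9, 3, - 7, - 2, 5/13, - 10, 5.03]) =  [-10,  -  7,-7, - 2, 5/13,3, 3.03, 4, 4.01,5.03,  8,  9] 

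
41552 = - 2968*( - 14 ) 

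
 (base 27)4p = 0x85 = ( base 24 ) 5D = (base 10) 133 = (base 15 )8d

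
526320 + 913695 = 1440015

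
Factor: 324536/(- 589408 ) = - 359/652 = -2^( - 2) * 163^(-1)*359^1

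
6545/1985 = 3  +  118/397 = 3.30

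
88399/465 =190+49/465 =190.11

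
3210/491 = 3210/491 =6.54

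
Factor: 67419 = 3^3*11^1*227^1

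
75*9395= 704625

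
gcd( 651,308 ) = 7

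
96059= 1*96059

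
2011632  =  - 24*( - 83818) 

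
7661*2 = 15322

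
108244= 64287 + 43957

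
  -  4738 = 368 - 5106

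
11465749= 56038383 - 44572634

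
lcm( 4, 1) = 4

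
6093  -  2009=4084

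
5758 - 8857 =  - 3099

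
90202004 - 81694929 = 8507075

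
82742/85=82742/85 = 973.44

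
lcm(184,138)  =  552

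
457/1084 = 457/1084 = 0.42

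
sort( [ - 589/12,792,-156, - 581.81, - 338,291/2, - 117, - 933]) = [ - 933, - 581.81, - 338, - 156, - 117, - 589/12, 291/2, 792 ] 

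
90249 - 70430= 19819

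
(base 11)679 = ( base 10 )812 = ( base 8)1454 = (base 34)NU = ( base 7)2240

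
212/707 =212/707=   0.30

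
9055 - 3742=5313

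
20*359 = 7180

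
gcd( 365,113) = 1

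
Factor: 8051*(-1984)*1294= -2^7*31^1*83^1*97^1*647^1 = - 20669300096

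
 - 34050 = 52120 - 86170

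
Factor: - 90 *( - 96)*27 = 233280 = 2^6*3^6*5^1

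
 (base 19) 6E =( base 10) 128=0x80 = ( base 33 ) 3T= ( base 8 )200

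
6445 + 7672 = 14117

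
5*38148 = 190740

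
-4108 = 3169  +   - 7277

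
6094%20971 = 6094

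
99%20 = 19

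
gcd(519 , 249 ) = 3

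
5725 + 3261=8986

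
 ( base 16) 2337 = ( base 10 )9015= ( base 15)2a10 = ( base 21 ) k96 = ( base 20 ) 12af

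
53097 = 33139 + 19958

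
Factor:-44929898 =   -  2^1 * 13^1*313^1*5521^1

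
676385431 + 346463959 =1022849390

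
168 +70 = 238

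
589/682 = 19/22=0.86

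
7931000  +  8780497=16711497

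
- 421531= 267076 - 688607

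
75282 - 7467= 67815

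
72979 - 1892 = 71087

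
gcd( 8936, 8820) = 4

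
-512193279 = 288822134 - 801015413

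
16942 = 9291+7651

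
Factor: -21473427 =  - 3^1*29^1*53^1*4657^1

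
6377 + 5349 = 11726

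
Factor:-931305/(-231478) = 2^(- 1)*3^1*5^1*13^(- 1 ) * 29^(- 1)*47^1*307^(-1 )*1321^1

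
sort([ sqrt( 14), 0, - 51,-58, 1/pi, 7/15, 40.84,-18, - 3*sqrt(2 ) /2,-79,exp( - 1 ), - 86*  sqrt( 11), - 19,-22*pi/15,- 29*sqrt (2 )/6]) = [ - 86 * sqrt( 11), - 79, - 58,  -  51,-19, - 18 ,  -  29*sqrt(2 ) /6 ,-22 * pi/15, - 3*sqrt ( 2)/2,0, 1/pi,exp (- 1), 7/15 , sqrt(14 ),40.84 ]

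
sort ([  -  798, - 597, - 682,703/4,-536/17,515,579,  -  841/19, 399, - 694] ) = [ -798, - 694, - 682 , - 597,-841/19, - 536/17,703/4,399,515, 579] 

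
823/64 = 12  +  55/64 = 12.86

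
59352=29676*2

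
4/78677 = 4/78677 = 0.00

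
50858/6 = 25429/3 = 8476.33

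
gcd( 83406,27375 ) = 3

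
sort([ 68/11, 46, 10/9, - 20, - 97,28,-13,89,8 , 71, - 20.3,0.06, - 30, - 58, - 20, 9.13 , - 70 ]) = [ - 97, - 70,- 58 , - 30, - 20.3, - 20, - 20, -13,  0.06,  10/9,68/11,8,9.13,  28,46, 71,89]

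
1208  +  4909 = 6117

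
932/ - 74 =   -  466/37 = - 12.59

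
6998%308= 222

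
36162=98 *369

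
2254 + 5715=7969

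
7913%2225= 1238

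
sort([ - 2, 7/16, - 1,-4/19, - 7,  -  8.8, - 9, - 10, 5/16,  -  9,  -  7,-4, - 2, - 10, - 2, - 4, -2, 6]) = [ - 10,-10 ,- 9, - 9, - 8.8, - 7, - 7, - 4, - 4,-2, - 2,-2, - 2,-1, - 4/19,  5/16,7/16, 6 ] 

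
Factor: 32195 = 5^1*  47^1*137^1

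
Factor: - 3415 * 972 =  - 2^2*3^5*5^1*683^1 = - 3319380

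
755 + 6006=6761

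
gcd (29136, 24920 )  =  8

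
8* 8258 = 66064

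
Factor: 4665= 3^1*5^1*311^1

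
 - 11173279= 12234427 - 23407706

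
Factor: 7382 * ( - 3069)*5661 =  - 128251981638 = - 2^1 * 3^4*11^1 * 17^1 *31^1 * 37^1*3691^1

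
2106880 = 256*8230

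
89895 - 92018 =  - 2123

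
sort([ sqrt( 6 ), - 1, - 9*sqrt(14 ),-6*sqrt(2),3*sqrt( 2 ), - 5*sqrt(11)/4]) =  [ - 9*sqrt( 14 ), - 6 * sqrt(2 ),-5*sqrt(11 ) /4, - 1,sqrt ( 6 ),3*sqrt(2 ) ]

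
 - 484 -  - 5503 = 5019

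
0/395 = 0 = 0.00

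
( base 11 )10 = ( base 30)B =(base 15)b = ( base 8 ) 13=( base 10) 11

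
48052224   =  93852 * 512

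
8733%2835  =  228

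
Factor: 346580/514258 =2^1*5^1*13^1*31^1*43^1 * 389^( - 1)*661^( - 1) = 173290/257129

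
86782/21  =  4132 + 10/21 = 4132.48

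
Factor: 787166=2^1*393583^1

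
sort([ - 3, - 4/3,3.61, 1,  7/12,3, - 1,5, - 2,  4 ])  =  [  -  3, - 2, - 4/3, - 1 , 7/12, 1,  3,  3.61, 4,  5 ] 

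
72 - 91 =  - 19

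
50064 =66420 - 16356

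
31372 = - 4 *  ( - 7843) 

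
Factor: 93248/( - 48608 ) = - 2^1*7^( - 2 )*47^1 = - 94/49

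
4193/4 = 4193/4 = 1048.25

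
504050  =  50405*10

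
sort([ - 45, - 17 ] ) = [ - 45,-17 ]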